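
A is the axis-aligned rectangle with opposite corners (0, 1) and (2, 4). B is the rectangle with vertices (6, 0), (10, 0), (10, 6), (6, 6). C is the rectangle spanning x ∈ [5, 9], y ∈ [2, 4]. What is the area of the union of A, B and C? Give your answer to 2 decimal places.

By inclusion–exclusion:
Individual areas: |A| = 6, |B| = 24, |C| = 8.
|A∩B| = 0 (no overlap).
|A∩C| = 0 (no overlap).
|B∩C|: x∈[6,9], y∈[2,4] → 3·2 = 6.
|A∩B∩C| = 0.
|A ∪ B ∪ C| = 38 − 6 + 0 = 32.00.

32.00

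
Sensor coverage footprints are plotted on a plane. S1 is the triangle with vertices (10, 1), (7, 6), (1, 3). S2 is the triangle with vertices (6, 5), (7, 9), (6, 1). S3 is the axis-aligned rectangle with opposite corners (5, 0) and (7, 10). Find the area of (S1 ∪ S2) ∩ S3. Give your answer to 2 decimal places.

7.96

|S1 ∪ S2| = 20.2338.
|(S1 ∪ S2) ∩ S3| = 7.96.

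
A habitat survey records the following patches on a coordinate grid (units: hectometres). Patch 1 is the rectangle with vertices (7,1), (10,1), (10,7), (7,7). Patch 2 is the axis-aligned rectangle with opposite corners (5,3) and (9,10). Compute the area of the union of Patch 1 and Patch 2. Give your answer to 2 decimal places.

By inclusion–exclusion:
Individual areas: |Patch 1| = 18, |Patch 2| = 28.
|Patch 1∩Patch 2|: x∈[7,9], y∈[3,7] → 2·4 = 8.
|Patch 1 ∪ Patch 2| = 46 − 8 = 38.00.

38.00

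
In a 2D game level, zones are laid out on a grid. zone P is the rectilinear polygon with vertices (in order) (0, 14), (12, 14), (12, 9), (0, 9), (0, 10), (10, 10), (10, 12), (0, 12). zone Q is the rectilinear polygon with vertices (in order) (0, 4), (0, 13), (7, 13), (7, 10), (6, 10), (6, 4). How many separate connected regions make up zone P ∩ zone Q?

zone P ∩ zone Q splits into 2 disjoint pieces (area 6, area 7).

2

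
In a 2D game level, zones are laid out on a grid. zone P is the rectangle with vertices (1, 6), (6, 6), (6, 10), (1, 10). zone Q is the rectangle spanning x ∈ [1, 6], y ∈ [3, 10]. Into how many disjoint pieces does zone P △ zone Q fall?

1

zone P △ zone Q is a single connected region.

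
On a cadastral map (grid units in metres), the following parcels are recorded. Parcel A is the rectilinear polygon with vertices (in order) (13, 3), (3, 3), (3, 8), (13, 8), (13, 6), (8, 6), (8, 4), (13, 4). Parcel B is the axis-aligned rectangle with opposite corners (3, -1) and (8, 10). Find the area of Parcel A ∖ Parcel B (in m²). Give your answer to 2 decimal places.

|Parcel A| = 40, |Parcel A∩Parcel B| = 25.
|Parcel A ∖ Parcel B| = |Parcel A| − |Parcel A∩Parcel B| = 40 − 25 = 15.00.

15.00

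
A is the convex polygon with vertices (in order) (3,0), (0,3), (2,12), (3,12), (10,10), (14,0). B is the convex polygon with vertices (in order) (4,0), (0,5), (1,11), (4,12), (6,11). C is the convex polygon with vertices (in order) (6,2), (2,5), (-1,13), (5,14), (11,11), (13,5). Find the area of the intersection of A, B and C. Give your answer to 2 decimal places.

The intersection is the polygon with vertices (3.538,11.846), (5.333,11.333), (6,11), (4.56,3.08), (2,5), (1.023,7.605), (1.84,11.28).
By the shoelace formula its area is 28.96.

28.96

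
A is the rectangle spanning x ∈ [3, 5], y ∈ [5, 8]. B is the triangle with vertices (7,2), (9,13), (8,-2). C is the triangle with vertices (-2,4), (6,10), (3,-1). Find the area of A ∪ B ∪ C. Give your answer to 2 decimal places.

44.78

By inclusion–exclusion:
Individual areas: |A| = 6, |B| = 9.5, |C| = 35.
|A∩B| = 0.
|A∩C| = 5.7159.
|B∩C| = 0.
|A∩B∩C| = 0.
|A ∪ B ∪ C| = 50.5 − 5.7159 + 0 = 44.78.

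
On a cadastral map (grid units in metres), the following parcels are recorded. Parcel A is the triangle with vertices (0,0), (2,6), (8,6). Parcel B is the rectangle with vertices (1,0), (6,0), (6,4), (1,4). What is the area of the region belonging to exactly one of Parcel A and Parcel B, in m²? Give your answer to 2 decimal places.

|Parcel A| = 18, |Parcel B| = 20, |Parcel A∩Parcel B| = 6.875.
|Parcel A △ Parcel B| = |Parcel A| + |Parcel B| − 2·|Parcel A∩Parcel B| = 18 + 20 − 13.75 = 24.25.

24.25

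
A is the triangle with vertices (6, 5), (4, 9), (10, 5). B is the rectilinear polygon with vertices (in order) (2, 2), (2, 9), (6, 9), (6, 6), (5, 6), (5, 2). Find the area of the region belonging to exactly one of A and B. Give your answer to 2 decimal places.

27.17

|A| = 8, |B| = 24, |A∩B| = 2.4167.
|A △ B| = |A| + |B| − 2·|A∩B| = 8 + 24 − 4.8333 = 27.17.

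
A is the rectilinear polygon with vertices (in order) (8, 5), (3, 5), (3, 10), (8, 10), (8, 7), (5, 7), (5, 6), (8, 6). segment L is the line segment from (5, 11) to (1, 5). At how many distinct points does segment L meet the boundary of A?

2

The segment meets the boundary at (3,8), (4.333,10).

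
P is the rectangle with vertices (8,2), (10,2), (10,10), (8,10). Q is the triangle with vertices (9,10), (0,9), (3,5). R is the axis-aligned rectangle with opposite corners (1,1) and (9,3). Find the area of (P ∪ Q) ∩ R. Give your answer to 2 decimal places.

The region (P ∪ Q) ∩ R is the polygon with vertices (8,2), (8,3), (9,3), (9,2).
By the shoelace formula its area is 1.00.

1.00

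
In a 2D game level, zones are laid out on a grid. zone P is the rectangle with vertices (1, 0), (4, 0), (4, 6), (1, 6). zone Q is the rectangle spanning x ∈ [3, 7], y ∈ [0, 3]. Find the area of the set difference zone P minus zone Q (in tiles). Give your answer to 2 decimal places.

15.00

|zone P∩zone Q|: x∈[3,4], y∈[0,3] → 1·3 = 3.
|zone P| = 18.
|zone P ∖ zone Q| = |zone P| − |zone P∩zone Q| = 18 − 3 = 15.00.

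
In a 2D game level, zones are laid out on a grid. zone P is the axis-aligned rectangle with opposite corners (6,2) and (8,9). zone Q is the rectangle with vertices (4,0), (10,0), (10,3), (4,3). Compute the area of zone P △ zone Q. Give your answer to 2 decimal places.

|zone P∩zone Q|: x∈[6,8], y∈[2,3] → 2·1 = 2.
|zone P △ zone Q| = |zone P| + |zone Q| − 2·|zone P∩zone Q| = 14 + 18 − 4 = 28.00.

28.00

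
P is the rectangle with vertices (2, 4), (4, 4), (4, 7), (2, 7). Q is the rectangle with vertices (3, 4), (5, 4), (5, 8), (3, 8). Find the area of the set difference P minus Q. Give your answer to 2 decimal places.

|P∩Q|: x∈[3,4], y∈[4,7] → 1·3 = 3.
|P| = 6.
|P ∖ Q| = |P| − |P∩Q| = 6 − 3 = 3.00.

3.00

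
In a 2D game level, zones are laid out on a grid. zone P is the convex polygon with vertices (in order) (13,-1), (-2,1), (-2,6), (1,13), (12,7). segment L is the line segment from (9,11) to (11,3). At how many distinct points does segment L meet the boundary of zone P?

The segment meets the boundary at (9.684,8.263).

1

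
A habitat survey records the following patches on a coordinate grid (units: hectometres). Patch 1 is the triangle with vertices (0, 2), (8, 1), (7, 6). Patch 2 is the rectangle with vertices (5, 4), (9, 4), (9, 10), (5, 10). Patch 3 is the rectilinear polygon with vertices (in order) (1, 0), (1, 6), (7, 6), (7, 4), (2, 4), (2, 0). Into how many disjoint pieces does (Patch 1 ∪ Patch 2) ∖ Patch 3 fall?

2

(Patch 1 ∪ Patch 2) ∖ Patch 3 splits into 2 disjoint pieces (area 34.2071, area 0.3482).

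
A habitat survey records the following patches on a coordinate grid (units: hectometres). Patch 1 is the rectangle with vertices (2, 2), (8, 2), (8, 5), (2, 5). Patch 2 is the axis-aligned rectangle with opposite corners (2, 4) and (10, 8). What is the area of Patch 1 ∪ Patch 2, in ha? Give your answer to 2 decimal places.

By inclusion–exclusion:
Individual areas: |Patch 1| = 18, |Patch 2| = 32.
|Patch 1∩Patch 2|: x∈[2,8], y∈[4,5] → 6·1 = 6.
|Patch 1 ∪ Patch 2| = 50 − 6 = 44.00.

44.00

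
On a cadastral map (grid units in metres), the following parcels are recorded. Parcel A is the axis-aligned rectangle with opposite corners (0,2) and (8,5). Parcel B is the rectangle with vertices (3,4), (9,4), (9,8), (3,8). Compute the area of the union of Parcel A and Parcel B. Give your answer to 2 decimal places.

43.00

By inclusion–exclusion:
Individual areas: |Parcel A| = 24, |Parcel B| = 24.
|Parcel A∩Parcel B|: x∈[3,8], y∈[4,5] → 5·1 = 5.
|Parcel A ∪ Parcel B| = 48 − 5 = 43.00.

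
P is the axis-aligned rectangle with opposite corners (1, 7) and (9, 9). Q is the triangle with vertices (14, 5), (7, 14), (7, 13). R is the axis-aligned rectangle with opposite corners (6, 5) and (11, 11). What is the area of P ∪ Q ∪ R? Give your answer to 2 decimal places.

By inclusion–exclusion:
Individual areas: |P| = 16, |Q| = 3.5, |R| = 30.
|P∩Q| = 0.
|P∩R|: x∈[6,9], y∈[7,9] → 3·2 = 6.
|Q∩R| = 1.1071.
|P∩Q∩R| = 0.
|P ∪ Q ∪ R| = 49.5 − 7.1071 + 0 = 42.39.

42.39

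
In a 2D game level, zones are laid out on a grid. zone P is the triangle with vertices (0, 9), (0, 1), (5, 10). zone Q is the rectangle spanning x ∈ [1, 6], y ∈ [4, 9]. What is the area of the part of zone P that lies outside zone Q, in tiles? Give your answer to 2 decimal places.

|zone P| = 20, |zone P∩zone Q| = 10.2778.
|zone P ∖ zone Q| = |zone P| − |zone P∩zone Q| = 20 − 10.2778 = 9.72.

9.72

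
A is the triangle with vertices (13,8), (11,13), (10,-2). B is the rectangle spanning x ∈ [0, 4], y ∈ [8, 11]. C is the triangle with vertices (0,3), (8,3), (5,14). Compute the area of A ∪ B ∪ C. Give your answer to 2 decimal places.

By inclusion–exclusion:
Individual areas: |A| = 17.5, |B| = 12, |C| = 44.
|A∩B| = 0.
|A∩C| = 0.
|B∩C| = 3.1364.
|A∩B∩C| = 0.
|A ∪ B ∪ C| = 73.5 − 3.1364 + 0 = 70.36.

70.36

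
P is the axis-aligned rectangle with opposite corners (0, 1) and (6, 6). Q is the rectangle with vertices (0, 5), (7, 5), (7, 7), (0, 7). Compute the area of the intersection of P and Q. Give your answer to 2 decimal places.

|P∩Q|: x∈[0,6], y∈[5,6] → 6·1 = 6.

6.00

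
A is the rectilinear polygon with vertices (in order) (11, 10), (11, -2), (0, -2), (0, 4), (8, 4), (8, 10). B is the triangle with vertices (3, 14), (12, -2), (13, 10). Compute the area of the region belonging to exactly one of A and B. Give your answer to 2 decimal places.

|A| = 84, |B| = 62, |A∩B| = 22.6667.
|A △ B| = |A| + |B| − 2·|A∩B| = 84 + 62 − 45.3333 = 100.67.

100.67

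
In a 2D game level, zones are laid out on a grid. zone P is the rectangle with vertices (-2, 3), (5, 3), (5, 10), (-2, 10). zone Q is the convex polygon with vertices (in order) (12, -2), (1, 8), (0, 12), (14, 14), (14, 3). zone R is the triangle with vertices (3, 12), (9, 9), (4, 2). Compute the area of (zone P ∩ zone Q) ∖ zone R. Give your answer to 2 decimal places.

7.98

|zone P ∩ zone Q| = 15.7727.
|(zone P ∩ zone Q) ∩ zone R| = 7.7927.
|(zone P ∩ zone Q) ∖ zone R| = 15.7727 − 7.7927 = 7.98.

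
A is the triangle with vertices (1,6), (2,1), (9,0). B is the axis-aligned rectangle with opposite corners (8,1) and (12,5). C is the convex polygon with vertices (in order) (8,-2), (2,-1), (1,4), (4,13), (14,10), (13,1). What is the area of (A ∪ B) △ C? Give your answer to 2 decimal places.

112.57

|A ∪ B| = 33.
|(A ∪ B) ∩ C| = 32.7167.
|(A ∪ B) △ C| = 33 + 145 − 65.4333 = 112.57.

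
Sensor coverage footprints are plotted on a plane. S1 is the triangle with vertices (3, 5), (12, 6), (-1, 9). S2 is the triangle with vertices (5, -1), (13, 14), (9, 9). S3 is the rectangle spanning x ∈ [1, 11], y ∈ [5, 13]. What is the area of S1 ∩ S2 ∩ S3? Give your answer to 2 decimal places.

The intersection is the polygon with vertices (8.155,6.887), (9.091,6.671), (8.528,5.614), (7.605,5.512).
By the shoelace formula its area is 1.16.

1.16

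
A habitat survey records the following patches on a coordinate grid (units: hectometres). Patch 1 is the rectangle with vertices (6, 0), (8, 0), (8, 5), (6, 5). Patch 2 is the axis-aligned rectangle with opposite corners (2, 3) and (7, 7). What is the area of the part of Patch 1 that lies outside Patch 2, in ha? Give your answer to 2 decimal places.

|Patch 1∩Patch 2|: x∈[6,7], y∈[3,5] → 1·2 = 2.
|Patch 1| = 10.
|Patch 1 ∖ Patch 2| = |Patch 1| − |Patch 1∩Patch 2| = 10 − 2 = 8.00.

8.00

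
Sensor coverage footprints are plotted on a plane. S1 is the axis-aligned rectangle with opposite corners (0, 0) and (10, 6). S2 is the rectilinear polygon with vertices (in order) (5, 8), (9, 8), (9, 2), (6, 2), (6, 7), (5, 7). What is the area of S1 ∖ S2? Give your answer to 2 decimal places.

|S1| = 60, |S1∩S2| = 12.
|S1 ∖ S2| = |S1| − |S1∩S2| = 60 − 12 = 48.00.

48.00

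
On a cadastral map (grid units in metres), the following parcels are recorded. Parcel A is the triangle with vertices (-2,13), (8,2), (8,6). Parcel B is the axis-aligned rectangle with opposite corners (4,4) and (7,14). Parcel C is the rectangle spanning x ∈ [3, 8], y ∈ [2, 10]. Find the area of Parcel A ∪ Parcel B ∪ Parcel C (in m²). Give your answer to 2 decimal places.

57.00

By inclusion–exclusion:
Individual areas: |Parcel A| = 20, |Parcel B| = 30, |Parcel C| = 40.
|Parcel A∩Parcel B| = 8.6318.
|Parcel A∩Parcel C| = 15.
|Parcel B∩Parcel C|: x∈[4,7], y∈[4,10] → 3·6 = 18.
|Parcel A∩Parcel B∩Parcel C| = 8.6318.
|Parcel A ∪ Parcel B ∪ Parcel C| = 90 − 41.6318 + 8.6318 = 57.00.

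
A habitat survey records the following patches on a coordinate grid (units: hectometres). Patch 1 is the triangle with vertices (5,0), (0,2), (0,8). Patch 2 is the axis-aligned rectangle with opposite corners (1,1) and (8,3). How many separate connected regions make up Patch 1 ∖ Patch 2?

2

Patch 1 ∖ Patch 2 splits into 2 disjoint pieces (area 0.9375, area 9.0125).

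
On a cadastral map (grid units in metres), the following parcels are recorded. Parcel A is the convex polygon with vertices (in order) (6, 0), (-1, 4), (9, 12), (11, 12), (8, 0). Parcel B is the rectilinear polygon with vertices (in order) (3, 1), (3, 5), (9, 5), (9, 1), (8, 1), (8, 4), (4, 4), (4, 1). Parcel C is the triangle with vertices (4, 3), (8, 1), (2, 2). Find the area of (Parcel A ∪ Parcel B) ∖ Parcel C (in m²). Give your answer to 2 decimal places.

|Parcel A ∪ Parcel B| = 73.5536.
|(Parcel A ∪ Parcel B) ∩ Parcel C| = 3.9373.
|(Parcel A ∪ Parcel B) ∖ Parcel C| = 73.5536 − 3.9373 = 69.62.

69.62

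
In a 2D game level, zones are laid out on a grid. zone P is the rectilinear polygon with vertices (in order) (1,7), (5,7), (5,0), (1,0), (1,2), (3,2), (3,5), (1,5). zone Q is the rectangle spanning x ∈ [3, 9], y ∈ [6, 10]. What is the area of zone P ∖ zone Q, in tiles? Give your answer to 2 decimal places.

|zone P| = 22, |zone P∩zone Q| = 2.
|zone P ∖ zone Q| = |zone P| − |zone P∩zone Q| = 22 − 2 = 20.00.

20.00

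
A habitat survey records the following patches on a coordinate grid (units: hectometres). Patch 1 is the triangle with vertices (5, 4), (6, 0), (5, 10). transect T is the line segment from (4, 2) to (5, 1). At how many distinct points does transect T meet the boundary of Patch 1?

0

The segment lies entirely outside Patch 1 and never meets its boundary.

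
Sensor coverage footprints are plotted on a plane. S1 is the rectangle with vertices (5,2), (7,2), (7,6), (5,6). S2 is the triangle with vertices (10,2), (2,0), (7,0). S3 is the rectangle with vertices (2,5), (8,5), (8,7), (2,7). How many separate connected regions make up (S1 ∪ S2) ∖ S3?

2

(S1 ∪ S2) ∖ S3 splits into 2 disjoint pieces (area 6, area 5).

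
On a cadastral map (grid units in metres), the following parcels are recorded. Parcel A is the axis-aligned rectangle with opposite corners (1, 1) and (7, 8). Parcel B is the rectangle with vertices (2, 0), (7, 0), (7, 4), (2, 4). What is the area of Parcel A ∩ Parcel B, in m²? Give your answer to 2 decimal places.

15.00

|Parcel A∩Parcel B|: x∈[2,7], y∈[1,4] → 5·3 = 15.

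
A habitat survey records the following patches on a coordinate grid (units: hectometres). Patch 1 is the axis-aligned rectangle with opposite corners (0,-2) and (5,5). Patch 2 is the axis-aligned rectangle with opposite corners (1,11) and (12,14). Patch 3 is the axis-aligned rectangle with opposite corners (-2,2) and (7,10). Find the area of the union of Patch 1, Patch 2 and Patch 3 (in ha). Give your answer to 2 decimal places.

By inclusion–exclusion:
Individual areas: |Patch 1| = 35, |Patch 2| = 33, |Patch 3| = 72.
|Patch 1∩Patch 2| = 0 (no overlap).
|Patch 1∩Patch 3|: x∈[0,5], y∈[2,5] → 5·3 = 15.
|Patch 2∩Patch 3| = 0 (no overlap).
|Patch 1∩Patch 2∩Patch 3| = 0.
|Patch 1 ∪ Patch 2 ∪ Patch 3| = 140 − 15 + 0 = 125.00.

125.00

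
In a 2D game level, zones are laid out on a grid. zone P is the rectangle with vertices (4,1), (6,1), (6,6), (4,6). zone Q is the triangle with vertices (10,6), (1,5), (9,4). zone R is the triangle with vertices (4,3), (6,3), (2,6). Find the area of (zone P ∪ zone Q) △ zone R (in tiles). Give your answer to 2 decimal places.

|zone P ∪ zone Q| = 16.6111.
|(zone P ∪ zone Q) ∩ zone R| = 1.8387.
|(zone P ∪ zone Q) △ zone R| = 16.6111 + 3 − 3.6774 = 15.93.

15.93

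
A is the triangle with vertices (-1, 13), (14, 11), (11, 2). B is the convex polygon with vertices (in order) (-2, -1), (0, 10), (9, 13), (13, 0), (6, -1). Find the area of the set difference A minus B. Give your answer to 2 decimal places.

23.79

|A| = 70.5, |A∩B| = 46.7078.
|A ∖ B| = |A| − |A∩B| = 70.5 − 46.7078 = 23.79.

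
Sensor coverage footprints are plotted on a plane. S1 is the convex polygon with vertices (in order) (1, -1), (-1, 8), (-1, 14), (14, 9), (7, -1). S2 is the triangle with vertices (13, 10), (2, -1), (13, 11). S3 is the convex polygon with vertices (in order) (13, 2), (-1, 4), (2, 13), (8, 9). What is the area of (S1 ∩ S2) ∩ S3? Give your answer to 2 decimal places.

1.90

The region (S1 ∩ S2) ∩ S3 is the polygon with vertices (6,3), (5.705,3.042), (9.387,7.058), (9.667,6.667).
By the shoelace formula its area is 1.90.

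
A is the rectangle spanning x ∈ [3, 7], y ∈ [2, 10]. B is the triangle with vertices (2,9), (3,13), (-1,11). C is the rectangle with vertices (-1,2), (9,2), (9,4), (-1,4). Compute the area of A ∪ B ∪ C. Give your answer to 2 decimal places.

51.00

By inclusion–exclusion:
Individual areas: |A| = 32, |B| = 7, |C| = 20.
|A∩B| = 0.
|A∩C|: x∈[3,7], y∈[2,4] → 4·2 = 8.
|B∩C| = 0.
|A∩B∩C| = 0.
|A ∪ B ∪ C| = 59 − 8 + 0 = 51.00.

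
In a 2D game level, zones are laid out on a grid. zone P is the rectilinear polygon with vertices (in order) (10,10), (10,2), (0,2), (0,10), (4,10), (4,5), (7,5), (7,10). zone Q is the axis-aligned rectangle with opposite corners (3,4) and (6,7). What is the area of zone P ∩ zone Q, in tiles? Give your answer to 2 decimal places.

5.00

The intersection is the polygon with vertices (4,5), (6,5), (6,4), (3,4), (3,7), (4,7).
By the shoelace formula its area is 5.00.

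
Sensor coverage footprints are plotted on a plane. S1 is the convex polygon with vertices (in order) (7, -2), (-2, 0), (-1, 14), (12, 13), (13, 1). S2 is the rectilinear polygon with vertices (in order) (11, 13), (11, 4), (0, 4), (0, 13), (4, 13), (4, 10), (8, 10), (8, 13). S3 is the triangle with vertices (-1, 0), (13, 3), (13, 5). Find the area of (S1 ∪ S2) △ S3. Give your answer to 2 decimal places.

|S1 ∪ S2| = 201.5.
|(S1 ∪ S2) ∩ S3| = 13.5163.
|(S1 ∪ S2) △ S3| = 201.5 + 14 − 27.0327 = 188.47.

188.47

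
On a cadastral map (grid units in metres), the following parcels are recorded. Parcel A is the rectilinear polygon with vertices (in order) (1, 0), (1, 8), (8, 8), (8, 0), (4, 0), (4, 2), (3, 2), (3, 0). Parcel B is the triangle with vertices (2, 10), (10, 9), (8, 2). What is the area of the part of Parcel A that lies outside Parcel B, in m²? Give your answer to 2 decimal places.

40.50

|Parcel A| = 54, |Parcel A∩Parcel B| = 13.5.
|Parcel A ∖ Parcel B| = |Parcel A| − |Parcel A∩Parcel B| = 54 − 13.5 = 40.50.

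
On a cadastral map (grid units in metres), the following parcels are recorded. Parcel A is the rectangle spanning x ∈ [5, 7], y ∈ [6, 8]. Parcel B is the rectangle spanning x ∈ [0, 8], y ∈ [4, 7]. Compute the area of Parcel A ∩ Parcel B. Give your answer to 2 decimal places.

2.00

|Parcel A∩Parcel B|: x∈[5,7], y∈[6,7] → 2·1 = 2.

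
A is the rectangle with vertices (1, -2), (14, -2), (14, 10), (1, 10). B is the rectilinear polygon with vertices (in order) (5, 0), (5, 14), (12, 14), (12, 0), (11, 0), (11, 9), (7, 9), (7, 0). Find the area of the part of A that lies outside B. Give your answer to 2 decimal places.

122.00

|A| = 156, |A∩B| = 34.
|A ∖ B| = |A| − |A∩B| = 156 − 34 = 122.00.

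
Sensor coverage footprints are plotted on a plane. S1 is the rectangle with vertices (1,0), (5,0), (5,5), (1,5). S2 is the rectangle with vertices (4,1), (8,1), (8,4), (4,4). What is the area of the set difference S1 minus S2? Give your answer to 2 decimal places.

|S1∩S2|: x∈[4,5], y∈[1,4] → 1·3 = 3.
|S1| = 20.
|S1 ∖ S2| = |S1| − |S1∩S2| = 20 − 3 = 17.00.

17.00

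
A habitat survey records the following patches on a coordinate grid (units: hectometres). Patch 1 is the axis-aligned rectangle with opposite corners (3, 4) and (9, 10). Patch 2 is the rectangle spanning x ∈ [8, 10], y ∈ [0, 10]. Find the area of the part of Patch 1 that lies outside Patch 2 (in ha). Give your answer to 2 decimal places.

|Patch 1∩Patch 2|: x∈[8,9], y∈[4,10] → 1·6 = 6.
|Patch 1| = 36.
|Patch 1 ∖ Patch 2| = |Patch 1| − |Patch 1∩Patch 2| = 36 − 6 = 30.00.

30.00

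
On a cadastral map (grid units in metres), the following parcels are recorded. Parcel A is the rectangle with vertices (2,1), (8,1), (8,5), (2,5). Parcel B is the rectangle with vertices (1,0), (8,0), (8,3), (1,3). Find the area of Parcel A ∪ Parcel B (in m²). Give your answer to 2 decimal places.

By inclusion–exclusion:
Individual areas: |Parcel A| = 24, |Parcel B| = 21.
|Parcel A∩Parcel B|: x∈[2,8], y∈[1,3] → 6·2 = 12.
|Parcel A ∪ Parcel B| = 45 − 12 = 33.00.

33.00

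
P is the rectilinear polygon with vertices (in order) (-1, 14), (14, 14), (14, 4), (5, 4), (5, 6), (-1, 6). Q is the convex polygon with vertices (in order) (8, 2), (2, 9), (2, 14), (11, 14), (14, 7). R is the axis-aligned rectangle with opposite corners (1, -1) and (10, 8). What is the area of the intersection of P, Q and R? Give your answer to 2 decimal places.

21.61

The intersection is the polygon with vertices (6.286,4), (5,5.5), (5,6), (4.571,6), (2.857,8), (10,8), (10,4).
By the shoelace formula its area is 21.61.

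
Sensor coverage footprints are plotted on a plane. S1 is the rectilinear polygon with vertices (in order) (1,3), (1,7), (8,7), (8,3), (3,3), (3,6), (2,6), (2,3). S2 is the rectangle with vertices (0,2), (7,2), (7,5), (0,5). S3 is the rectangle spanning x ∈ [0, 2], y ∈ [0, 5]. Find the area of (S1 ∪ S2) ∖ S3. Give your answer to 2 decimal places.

|S1 ∪ S2| = 36.
|(S1 ∪ S2) ∩ S3| = 6.
|(S1 ∪ S2) ∖ S3| = 36 − 6 = 30.00.

30.00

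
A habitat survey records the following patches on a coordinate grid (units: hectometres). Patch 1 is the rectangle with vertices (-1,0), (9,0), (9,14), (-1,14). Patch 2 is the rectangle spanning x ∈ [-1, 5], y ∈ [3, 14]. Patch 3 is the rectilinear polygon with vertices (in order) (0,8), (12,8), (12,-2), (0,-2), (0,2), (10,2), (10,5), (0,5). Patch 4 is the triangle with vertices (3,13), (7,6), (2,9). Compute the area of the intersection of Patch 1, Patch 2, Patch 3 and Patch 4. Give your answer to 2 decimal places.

0.53

The intersection is the polygon with vertices (5,8), (5,7.2), (3.667,8).
By the shoelace formula its area is 0.53.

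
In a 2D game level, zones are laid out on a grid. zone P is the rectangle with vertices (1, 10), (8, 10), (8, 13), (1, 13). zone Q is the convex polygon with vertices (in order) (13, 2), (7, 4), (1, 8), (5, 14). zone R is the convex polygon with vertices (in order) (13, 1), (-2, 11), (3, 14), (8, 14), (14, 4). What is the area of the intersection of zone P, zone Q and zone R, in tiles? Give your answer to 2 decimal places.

10.00

The intersection is the polygon with vertices (7.667,10), (2.333,10), (4.333,13), (5.667,13).
By the shoelace formula its area is 10.00.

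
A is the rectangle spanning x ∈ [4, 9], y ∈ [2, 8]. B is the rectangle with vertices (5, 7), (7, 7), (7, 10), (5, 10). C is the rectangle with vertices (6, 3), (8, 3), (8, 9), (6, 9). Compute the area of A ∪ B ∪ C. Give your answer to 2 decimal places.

35.00

By inclusion–exclusion:
Individual areas: |A| = 30, |B| = 6, |C| = 12.
|A∩B|: x∈[5,7], y∈[7,8] → 2·1 = 2.
|A∩C|: x∈[6,8], y∈[3,8] → 2·5 = 10.
|B∩C|: x∈[6,7], y∈[7,9] → 1·2 = 2.
|A∩B∩C| = 1.
|A ∪ B ∪ C| = 48 − 14 + 1 = 35.00.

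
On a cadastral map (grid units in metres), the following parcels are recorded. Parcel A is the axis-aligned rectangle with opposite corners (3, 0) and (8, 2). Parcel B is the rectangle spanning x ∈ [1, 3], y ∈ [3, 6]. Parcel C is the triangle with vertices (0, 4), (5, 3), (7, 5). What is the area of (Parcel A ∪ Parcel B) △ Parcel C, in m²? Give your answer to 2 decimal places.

|Parcel A ∪ Parcel B| = 16.
|(Parcel A ∪ Parcel B) ∩ Parcel C| = 1.3714.
|(Parcel A ∪ Parcel B) △ Parcel C| = 16 + 6 − 2.7429 = 19.26.

19.26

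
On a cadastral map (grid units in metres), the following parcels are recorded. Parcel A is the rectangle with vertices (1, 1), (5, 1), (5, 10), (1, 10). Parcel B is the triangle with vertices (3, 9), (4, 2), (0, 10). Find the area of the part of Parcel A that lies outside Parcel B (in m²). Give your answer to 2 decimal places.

26.83

|Parcel A| = 36, |Parcel A∩Parcel B| = 9.1667.
|Parcel A ∖ Parcel B| = |Parcel A| − |Parcel A∩Parcel B| = 36 − 9.1667 = 26.83.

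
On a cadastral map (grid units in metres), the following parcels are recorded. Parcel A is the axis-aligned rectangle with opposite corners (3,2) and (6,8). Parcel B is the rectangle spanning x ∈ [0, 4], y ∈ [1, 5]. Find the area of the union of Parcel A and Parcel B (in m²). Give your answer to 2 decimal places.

31.00

By inclusion–exclusion:
Individual areas: |Parcel A| = 18, |Parcel B| = 16.
|Parcel A∩Parcel B|: x∈[3,4], y∈[2,5] → 1·3 = 3.
|Parcel A ∪ Parcel B| = 34 − 3 = 31.00.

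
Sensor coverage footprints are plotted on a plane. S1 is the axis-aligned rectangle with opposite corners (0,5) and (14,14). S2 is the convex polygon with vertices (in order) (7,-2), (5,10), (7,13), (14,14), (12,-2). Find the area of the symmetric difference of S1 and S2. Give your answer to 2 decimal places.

|S1| = 126, |S2| = 107.5, |S1∩S2| = 65.3542.
|S1 △ S2| = |S1| + |S2| − 2·|S1∩S2| = 126 + 107.5 − 130.7083 = 102.79.

102.79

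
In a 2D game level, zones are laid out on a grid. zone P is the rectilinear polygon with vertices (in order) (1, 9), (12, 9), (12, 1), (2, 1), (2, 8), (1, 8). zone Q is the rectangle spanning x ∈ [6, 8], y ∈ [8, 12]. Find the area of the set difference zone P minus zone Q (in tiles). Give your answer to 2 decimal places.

|zone P| = 81, |zone P∩zone Q| = 2.
|zone P ∖ zone Q| = |zone P| − |zone P∩zone Q| = 81 − 2 = 79.00.

79.00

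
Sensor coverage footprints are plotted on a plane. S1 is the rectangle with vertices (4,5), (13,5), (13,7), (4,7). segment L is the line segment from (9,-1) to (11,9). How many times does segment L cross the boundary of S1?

The segment meets the boundary at (10.6,7), (10.2,5).

2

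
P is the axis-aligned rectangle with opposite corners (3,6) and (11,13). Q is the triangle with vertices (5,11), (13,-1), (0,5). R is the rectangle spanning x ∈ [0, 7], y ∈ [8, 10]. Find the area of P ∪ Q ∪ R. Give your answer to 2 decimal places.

99.92

By inclusion–exclusion:
Individual areas: |P| = 56, |Q| = 54, |R| = 14.
|P∩Q| = 15.9333.
|P∩R|: x∈[3,7], y∈[8,10] → 4·2 = 8.
|Q∩R| = 6.
|P∩Q∩R| = 5.85.
|P ∪ Q ∪ R| = 124 − 29.9333 + 5.85 = 99.92.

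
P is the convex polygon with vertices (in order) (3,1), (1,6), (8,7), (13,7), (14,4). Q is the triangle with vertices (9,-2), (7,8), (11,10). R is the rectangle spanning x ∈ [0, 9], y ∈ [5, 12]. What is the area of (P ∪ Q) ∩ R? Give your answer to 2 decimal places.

The region (P ∪ Q) ∩ R is the polygon with vertices (7.222,6.889), (7,8), (9,9), (9,5), (1.4,5), (1,6).
By the shoelace formula its area is 15.24.

15.24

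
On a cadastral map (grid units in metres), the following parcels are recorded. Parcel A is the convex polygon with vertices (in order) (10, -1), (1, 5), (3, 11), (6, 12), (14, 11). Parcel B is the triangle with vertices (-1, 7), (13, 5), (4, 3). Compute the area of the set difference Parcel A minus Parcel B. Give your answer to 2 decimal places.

83.45

|Parcel A| = 104.5, |Parcel A∩Parcel B| = 21.0511.
|Parcel A ∖ Parcel B| = |Parcel A| − |Parcel A∩Parcel B| = 104.5 − 21.0511 = 83.45.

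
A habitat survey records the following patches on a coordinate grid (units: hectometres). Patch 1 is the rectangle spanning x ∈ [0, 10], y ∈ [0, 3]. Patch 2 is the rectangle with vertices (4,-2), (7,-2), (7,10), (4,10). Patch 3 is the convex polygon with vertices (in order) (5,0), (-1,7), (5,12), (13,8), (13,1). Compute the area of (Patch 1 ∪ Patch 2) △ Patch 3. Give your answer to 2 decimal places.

|Patch 1 ∪ Patch 2| = 57.
|(Patch 1 ∪ Patch 2) ∩ Patch 3| = 38.2946.
|(Patch 1 ∪ Patch 2) △ Patch 3| = 57 + 112 − 76.5893 = 92.41.

92.41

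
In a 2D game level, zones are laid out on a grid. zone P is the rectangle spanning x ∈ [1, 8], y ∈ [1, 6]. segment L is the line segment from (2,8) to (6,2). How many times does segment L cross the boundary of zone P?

The segment meets the boundary at (3.333,6).

1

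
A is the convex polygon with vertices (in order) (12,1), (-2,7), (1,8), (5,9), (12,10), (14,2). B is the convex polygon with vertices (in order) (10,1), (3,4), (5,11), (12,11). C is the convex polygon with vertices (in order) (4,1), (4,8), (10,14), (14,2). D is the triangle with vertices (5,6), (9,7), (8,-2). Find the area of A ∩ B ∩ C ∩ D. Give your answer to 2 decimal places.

11.36

The intersection is the polygon with vertices (5.894,3.617), (5,6), (9,7), (8.5,2.5).
By the shoelace formula its area is 11.36.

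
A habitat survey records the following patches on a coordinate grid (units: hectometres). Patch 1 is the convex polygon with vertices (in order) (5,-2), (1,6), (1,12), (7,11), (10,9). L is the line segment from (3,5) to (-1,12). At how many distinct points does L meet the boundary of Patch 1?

1

The segment meets the boundary at (1,8.5).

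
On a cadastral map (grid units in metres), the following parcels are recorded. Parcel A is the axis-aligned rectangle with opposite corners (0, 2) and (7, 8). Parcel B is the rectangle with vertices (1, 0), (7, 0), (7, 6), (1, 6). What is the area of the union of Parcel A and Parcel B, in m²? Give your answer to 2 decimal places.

By inclusion–exclusion:
Individual areas: |Parcel A| = 42, |Parcel B| = 36.
|Parcel A∩Parcel B|: x∈[1,7], y∈[2,6] → 6·4 = 24.
|Parcel A ∪ Parcel B| = 78 − 24 = 54.00.

54.00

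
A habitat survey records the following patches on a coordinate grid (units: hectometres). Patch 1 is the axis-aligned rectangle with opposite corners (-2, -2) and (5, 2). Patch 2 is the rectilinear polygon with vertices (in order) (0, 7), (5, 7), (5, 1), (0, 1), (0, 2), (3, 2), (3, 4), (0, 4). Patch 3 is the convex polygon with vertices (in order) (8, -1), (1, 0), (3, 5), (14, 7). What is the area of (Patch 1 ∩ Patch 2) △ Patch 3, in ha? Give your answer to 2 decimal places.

|Patch 1 ∩ Patch 2| = 5.
|(Patch 1 ∩ Patch 2) ∩ Patch 3| = 3.4.
|(Patch 1 ∩ Patch 2) △ Patch 3| = 5 + 56.5 − 6.8 = 54.70.

54.70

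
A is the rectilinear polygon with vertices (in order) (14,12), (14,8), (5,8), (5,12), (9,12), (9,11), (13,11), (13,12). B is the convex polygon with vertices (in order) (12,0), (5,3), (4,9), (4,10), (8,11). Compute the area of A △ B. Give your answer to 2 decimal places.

60.48

|A| = 32, |B| = 47.5, |A∩B| = 9.5114.
|A △ B| = |A| + |B| − 2·|A∩B| = 32 + 47.5 − 19.0227 = 60.48.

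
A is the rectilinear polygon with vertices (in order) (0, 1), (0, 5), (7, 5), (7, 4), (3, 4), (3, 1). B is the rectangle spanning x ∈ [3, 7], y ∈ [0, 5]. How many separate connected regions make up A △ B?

1

A △ B is a single connected region.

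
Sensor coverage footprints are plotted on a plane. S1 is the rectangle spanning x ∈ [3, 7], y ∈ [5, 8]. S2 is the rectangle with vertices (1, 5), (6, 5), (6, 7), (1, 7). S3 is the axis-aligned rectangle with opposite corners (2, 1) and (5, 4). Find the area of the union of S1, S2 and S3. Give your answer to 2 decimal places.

By inclusion–exclusion:
Individual areas: |S1| = 12, |S2| = 10, |S3| = 9.
|S1∩S2|: x∈[3,6], y∈[5,7] → 3·2 = 6.
|S1∩S3| = 0 (no overlap).
|S2∩S3| = 0 (no overlap).
|S1∩S2∩S3| = 0.
|S1 ∪ S2 ∪ S3| = 31 − 6 + 0 = 25.00.

25.00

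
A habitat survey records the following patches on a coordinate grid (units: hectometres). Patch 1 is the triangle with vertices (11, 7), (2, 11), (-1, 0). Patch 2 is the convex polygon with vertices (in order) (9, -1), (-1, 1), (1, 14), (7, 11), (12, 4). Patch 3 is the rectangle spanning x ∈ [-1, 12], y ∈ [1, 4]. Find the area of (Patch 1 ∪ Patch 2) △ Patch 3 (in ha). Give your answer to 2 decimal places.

|Patch 1 ∪ Patch 2| = 124.2031.
|(Patch 1 ∪ Patch 2) ∩ Patch 3| = 35.6077.
|(Patch 1 ∪ Patch 2) △ Patch 3| = 124.2031 + 39 − 71.2154 = 91.99.

91.99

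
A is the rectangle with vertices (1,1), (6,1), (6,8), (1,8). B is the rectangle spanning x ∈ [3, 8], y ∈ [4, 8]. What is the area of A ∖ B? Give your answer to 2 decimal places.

|A∩B|: x∈[3,6], y∈[4,8] → 3·4 = 12.
|A| = 35.
|A ∖ B| = |A| − |A∩B| = 35 − 12 = 23.00.

23.00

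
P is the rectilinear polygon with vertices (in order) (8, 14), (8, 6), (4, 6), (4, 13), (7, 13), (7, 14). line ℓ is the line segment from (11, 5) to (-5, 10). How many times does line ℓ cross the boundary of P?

2

The segment meets the boundary at (4,7.188), (7.8,6).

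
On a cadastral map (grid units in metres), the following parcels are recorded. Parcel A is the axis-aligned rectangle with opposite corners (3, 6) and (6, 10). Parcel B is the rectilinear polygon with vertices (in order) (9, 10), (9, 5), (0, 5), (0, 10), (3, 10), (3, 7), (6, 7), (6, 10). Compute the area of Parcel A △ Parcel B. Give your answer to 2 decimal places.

|Parcel A| = 12, |Parcel B| = 36, |Parcel A∩Parcel B| = 3.
|Parcel A △ Parcel B| = |Parcel A| + |Parcel B| − 2·|Parcel A∩Parcel B| = 12 + 36 − 6 = 42.00.

42.00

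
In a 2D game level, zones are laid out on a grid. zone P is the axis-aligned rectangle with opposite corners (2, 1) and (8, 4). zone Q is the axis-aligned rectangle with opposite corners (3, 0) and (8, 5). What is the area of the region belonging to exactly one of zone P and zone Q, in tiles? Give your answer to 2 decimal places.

13.00

|zone P∩zone Q|: x∈[3,8], y∈[1,4] → 5·3 = 15.
|zone P △ zone Q| = |zone P| + |zone Q| − 2·|zone P∩zone Q| = 18 + 25 − 30 = 13.00.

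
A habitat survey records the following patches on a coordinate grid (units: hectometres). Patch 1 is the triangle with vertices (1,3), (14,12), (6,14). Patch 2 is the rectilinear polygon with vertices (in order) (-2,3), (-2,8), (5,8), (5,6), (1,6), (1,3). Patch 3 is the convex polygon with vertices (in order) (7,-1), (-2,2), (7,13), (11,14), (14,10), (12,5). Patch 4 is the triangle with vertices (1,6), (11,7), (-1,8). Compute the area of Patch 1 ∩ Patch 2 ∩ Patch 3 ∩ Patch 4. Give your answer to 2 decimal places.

The intersection is the polygon with vertices (5,6.4), (2.429,6.143), (3.117,7.657), (5,7.5).
By the shoelace formula its area is 2.89.

2.89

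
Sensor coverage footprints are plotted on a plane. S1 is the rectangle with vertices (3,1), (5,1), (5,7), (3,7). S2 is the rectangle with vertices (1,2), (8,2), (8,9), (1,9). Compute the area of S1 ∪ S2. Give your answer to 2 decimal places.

51.00

By inclusion–exclusion:
Individual areas: |S1| = 12, |S2| = 49.
|S1∩S2|: x∈[3,5], y∈[2,7] → 2·5 = 10.
|S1 ∪ S2| = 61 − 10 = 51.00.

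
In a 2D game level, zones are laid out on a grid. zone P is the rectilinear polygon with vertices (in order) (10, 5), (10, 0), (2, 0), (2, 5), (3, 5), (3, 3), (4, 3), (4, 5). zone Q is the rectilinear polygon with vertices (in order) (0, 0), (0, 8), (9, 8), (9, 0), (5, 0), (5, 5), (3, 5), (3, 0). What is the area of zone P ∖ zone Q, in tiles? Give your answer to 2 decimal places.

|zone P| = 38, |zone P∩zone Q| = 25.
|zone P ∖ zone Q| = |zone P| − |zone P∩zone Q| = 38 − 25 = 13.00.

13.00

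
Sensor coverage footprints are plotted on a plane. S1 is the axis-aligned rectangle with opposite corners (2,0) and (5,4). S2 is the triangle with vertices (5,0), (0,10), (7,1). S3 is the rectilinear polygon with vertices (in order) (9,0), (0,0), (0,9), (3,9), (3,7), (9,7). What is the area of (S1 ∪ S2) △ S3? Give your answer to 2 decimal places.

48.71

|S1 ∪ S2| = 20.5714.
|(S1 ∪ S2) ∩ S3| = 20.4325.
|(S1 ∪ S2) △ S3| = 20.5714 + 69 − 40.8651 = 48.71.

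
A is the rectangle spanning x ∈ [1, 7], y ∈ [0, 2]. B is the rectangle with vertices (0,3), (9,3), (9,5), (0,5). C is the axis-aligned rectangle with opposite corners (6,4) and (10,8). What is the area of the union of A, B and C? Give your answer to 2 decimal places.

By inclusion–exclusion:
Individual areas: |A| = 12, |B| = 18, |C| = 16.
|A∩B| = 0 (no overlap).
|A∩C| = 0 (no overlap).
|B∩C|: x∈[6,9], y∈[4,5] → 3·1 = 3.
|A∩B∩C| = 0.
|A ∪ B ∪ C| = 46 − 3 + 0 = 43.00.

43.00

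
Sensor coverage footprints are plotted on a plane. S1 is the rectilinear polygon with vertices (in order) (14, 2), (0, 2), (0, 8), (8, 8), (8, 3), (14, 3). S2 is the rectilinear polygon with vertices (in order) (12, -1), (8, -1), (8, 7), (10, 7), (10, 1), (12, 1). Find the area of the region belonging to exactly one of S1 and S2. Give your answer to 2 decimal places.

|S1| = 54, |S2| = 20, |S1∩S2| = 2.
|S1 △ S2| = |S1| + |S2| − 2·|S1∩S2| = 54 + 20 − 4 = 70.00.

70.00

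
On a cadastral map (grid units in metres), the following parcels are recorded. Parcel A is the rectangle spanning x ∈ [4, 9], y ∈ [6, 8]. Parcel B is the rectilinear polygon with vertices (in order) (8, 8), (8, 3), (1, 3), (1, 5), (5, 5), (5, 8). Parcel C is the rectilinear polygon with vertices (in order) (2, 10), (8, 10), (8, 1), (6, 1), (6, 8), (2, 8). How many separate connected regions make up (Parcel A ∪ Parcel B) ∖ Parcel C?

2

(Parcel A ∪ Parcel B) ∖ Parcel C splits into 2 disjoint pieces (area 2, area 15).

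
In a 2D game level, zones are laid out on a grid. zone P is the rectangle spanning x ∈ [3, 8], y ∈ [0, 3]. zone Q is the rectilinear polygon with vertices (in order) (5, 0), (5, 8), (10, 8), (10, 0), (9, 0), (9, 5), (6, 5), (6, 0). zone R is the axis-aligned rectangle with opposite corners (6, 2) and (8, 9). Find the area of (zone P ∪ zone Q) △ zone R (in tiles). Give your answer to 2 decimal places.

|zone P ∪ zone Q| = 37.
|(zone P ∪ zone Q) ∩ zone R| = 8.
|(zone P ∪ zone Q) △ zone R| = 37 + 14 − 16 = 35.00.

35.00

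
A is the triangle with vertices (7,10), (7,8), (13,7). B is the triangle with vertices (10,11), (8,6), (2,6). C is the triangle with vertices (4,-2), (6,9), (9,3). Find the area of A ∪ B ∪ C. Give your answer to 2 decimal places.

By inclusion–exclusion:
Individual areas: |A| = 6, |B| = 15, |C| = 22.5.
|A∩B| = 2.9045.
|A∩C| = 0.
|B∩C| = 2.9949.
|A∩B∩C| = 0.
|A ∪ B ∪ C| = 43.5 − 5.8994 + 0 = 37.60.

37.60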